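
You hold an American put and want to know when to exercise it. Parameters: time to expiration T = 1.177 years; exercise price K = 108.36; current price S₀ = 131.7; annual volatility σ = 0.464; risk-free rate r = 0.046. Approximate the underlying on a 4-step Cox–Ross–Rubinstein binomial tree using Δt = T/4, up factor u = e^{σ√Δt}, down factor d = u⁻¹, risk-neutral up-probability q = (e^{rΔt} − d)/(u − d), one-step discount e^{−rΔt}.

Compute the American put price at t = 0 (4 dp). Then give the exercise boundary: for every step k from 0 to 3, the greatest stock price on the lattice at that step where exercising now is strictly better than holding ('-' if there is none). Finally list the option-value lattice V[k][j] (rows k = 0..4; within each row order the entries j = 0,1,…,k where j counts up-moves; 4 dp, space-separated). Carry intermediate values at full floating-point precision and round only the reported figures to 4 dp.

price = 12.6971
boundary = - - - 61.8950
tree:
12.6971
20.3412 4.2465
31.5213 8.0335 0.0000
46.4650 15.1975 0.0000 0.0000
60.2378 28.7504 0.0000 0.0000 0.0000

Δt=0.29425  u=1.28620  d=0.77748  q=0.46419  discount=0.98656
step 4 (expiry): payoffs max(K−S,0) = 60.2378 28.7504 0.0000 0.0000 0.0000
step 3: (k=3,j=0): S=61.8950, (K−S)⁺=46.4650, hold=45.0082 ⇒ V=46.4650 exercise | (k=3,j=1): S=102.3943, (K−S)⁺=5.9657, hold=15.1975 ⇒ V=15.1975 continue | (k=3,j=2): S=169.3932, (K−S)⁺=0.0000, hold=0.0000 ⇒ V=0.0000 continue | (k=3,j=3): S=280.2310, (K−S)⁺=0.0000, hold=0.0000 ⇒ V=0.0000 continue  boundary S*=61.8950
step 2: (k=2,j=0): S=79.6096, (K−S)⁺=28.7504, hold=31.5213 ⇒ V=31.5213 continue | (k=2,j=1): S=131.7000, (K−S)⁺=0.0000, hold=8.0335 ⇒ V=8.0335 continue | (k=2,j=2): S=217.8743, (K−S)⁺=0.0000, hold=0.0000 ⇒ V=0.0000 continue  boundary S*=-
step 1: (k=1,j=0): S=102.3943, (K−S)⁺=5.9657, hold=20.3412 ⇒ V=20.3412 continue | (k=1,j=1): S=169.3932, (K−S)⁺=0.0000, hold=4.2465 ⇒ V=4.2465 continue  boundary S*=-
step 0: (k=0,j=0): S=131.7000, (K−S)⁺=0.0000, hold=12.6971 ⇒ V=12.6971 continue  boundary S*=-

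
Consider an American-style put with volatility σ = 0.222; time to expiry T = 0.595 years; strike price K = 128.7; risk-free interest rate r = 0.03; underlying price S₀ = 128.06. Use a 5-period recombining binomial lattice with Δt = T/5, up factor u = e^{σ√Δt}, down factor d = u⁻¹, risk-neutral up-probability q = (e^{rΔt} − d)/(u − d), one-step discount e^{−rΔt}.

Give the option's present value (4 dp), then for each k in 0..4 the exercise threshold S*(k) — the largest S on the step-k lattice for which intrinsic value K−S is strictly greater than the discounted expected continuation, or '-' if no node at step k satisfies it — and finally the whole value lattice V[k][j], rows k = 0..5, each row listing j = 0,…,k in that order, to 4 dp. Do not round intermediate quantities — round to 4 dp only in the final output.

price = 8.5093
boundary = - - - 101.7738 109.8741
tree:
8.5093
13.0522 4.1023
19.2324 7.0673 1.2156
26.9262 11.8029 2.4605 0.0000
34.4292 18.8259 4.9804 0.0000 0.0000
41.3792 26.9262 10.0810 0.0000 0.0000 0.0000

Δt=0.11900, u=1.07959, d=0.92628, q=0.50419, disc=e^(-rΔt)=0.99644
k=5 terminal: V=max(K-S,0) → 41.3792 26.9262 10.0810 0.0000 0.0000 0.0000
k=4: j=0 S=94.2708 intr=34.4292 cont=33.9706 V=34.4292[EX]; j=1 S=109.8741 intr=18.8259 cont=18.3673 V=18.8259[EX]; j=2 S=128.0600 intr=0.6400 cont=4.9804 V=4.9804[hold]; j=3 S=149.2560 intr=0.0000 cont=0.0000 V=0.0000[hold]; j=4 S=173.9602 intr=0.0000 cont=0.0000 V=0.0000[hold]  S*(4)=109.8741
k=3: j=0 S=101.7738 intr=26.9262 cont=26.4675 V=26.9262[EX]; j=1 S=118.6190 intr=10.0810 cont=11.8029 V=11.8029[hold]; j=2 S=138.2524 intr=0.0000 cont=2.4605 V=2.4605[hold]; j=3 S=161.1354 intr=0.0000 cont=0.0000 V=0.0000[hold]  S*(3)=101.7738
k=2: j=0 S=109.8741 intr=18.8259 cont=19.2324 V=19.2324[hold]; j=1 S=128.0600 intr=0.6400 cont=7.0673 V=7.0673[hold]; j=2 S=149.2560 intr=0.0000 cont=1.2156 V=1.2156[hold]  S*(2)=-
k=1: j=0 S=118.6190 intr=10.0810 cont=13.0522 V=13.0522[hold]; j=1 S=138.2524 intr=0.0000 cont=4.1023 V=4.1023[hold]  S*(1)=-
k=0: j=0 S=128.0600 intr=0.6400 cont=8.5093 V=8.5093[hold]  S*(0)=-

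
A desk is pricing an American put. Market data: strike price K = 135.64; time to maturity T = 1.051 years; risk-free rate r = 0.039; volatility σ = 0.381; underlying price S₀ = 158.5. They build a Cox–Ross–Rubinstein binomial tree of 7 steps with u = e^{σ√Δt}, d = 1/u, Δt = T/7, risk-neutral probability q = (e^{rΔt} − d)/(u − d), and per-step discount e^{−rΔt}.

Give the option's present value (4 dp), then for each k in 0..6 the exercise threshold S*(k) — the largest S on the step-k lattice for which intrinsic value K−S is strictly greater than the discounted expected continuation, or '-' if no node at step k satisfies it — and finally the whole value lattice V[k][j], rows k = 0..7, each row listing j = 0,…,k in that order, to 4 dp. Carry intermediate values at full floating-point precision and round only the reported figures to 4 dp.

price = 10.7194
boundary = - - - - 87.8149 101.7849 117.9774
tree:
10.7194
16.4352 4.7311
24.4526 8.0526 1.2329
35.0310 13.4258 2.3986 0.0000
47.8251 21.7609 4.6665 0.0000 0.0000
59.8778 33.8551 9.0787 0.0000 0.0000 0.0000
70.2762 47.8251 17.6626 0.0000 0.0000 0.0000 0.0000
79.2474 59.8778 33.8551 0.0000 0.0000 0.0000 0.0000 0.0000

Δt=0.15014, u=1.15909, d=0.86275, q=0.48298, disc=e^(-rΔt)=0.99416
k=7 terminal: V=max(K-S,0) → 79.2474 59.8778 33.8551 0.0000 0.0000 0.0000 0.0000 0.0000
k=6: j=0 S=65.3638 intr=70.2762 cont=69.4842 V=70.2762[EX]; j=1 S=87.8149 intr=47.8251 cont=47.0332 V=47.8251[EX]; j=2 S=117.9774 intr=17.6626 cont=17.4017 V=17.6626[EX]; j=3 S=158.5000 intr=0.0000 cont=0.0000 V=0.0000[hold]; j=4 S=212.9413 intr=0.0000 cont=0.0000 V=0.0000[hold]; j=5 S=286.0819 intr=0.0000 cont=0.0000 V=0.0000[hold]; j=6 S=384.3448 intr=0.0000 cont=0.0000 V=0.0000[hold]  S*(6)=117.9774
k=5: j=0 S=75.7622 intr=59.8778 cont=59.0858 V=59.8778[EX]; j=1 S=101.7849 intr=33.8551 cont=33.0632 V=33.8551[EX]; j=2 S=136.7458 intr=0.0000 cont=9.0787 V=9.0787[hold]; j=3 S=183.7150 intr=0.0000 cont=0.0000 V=0.0000[hold]; j=4 S=246.8170 intr=0.0000 cont=0.0000 V=0.0000[hold]; j=5 S=331.5933 intr=0.0000 cont=0.0000 V=0.0000[hold]  S*(5)=101.7849
k=4: j=0 S=87.8149 intr=47.8251 cont=47.0332 V=47.8251[EX]; j=1 S=117.9774 intr=17.6626 cont=21.7609 V=21.7609[hold]; j=2 S=158.5000 intr=0.0000 cont=4.6665 V=4.6665[hold]; j=3 S=212.9413 intr=0.0000 cont=0.0000 V=0.0000[hold]; j=4 S=286.0819 intr=0.0000 cont=0.0000 V=0.0000[hold]  S*(4)=87.8149
k=3: j=0 S=101.7849 intr=33.8551 cont=35.0310 V=35.0310[hold]; j=1 S=136.7458 intr=0.0000 cont=13.4258 V=13.4258[hold]; j=2 S=183.7150 intr=0.0000 cont=2.3986 V=2.3986[hold]; j=3 S=246.8170 intr=0.0000 cont=0.0000 V=0.0000[hold]  S*(3)=-
k=2: j=0 S=117.9774 intr=17.6626 cont=24.4526 V=24.4526[hold]; j=1 S=158.5000 intr=0.0000 cont=8.0526 V=8.0526[hold]; j=2 S=212.9413 intr=0.0000 cont=1.2329 V=1.2329[hold]  S*(2)=-
k=1: j=0 S=136.7458 intr=0.0000 cont=16.4352 V=16.4352[hold]; j=1 S=183.7150 intr=0.0000 cont=4.7311 V=4.7311[hold]  S*(1)=-
k=0: j=0 S=158.5000 intr=0.0000 cont=10.7194 V=10.7194[hold]  S*(0)=-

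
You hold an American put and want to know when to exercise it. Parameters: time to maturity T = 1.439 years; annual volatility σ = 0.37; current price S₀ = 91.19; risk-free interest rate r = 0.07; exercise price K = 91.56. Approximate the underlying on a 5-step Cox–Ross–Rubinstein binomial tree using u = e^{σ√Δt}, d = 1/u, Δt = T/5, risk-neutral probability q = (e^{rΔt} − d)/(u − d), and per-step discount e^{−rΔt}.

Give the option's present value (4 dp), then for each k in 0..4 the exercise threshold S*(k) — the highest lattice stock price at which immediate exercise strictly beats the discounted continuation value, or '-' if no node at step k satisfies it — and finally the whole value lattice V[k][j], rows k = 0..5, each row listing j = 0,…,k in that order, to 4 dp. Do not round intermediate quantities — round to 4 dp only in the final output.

params: Δt=0.28780 u=1.21956 d=0.81996 q=0.50147 e^(-rΔt)=0.98006
t_5 payoffs: 57.7595 41.2872 16.7874 0.0000 0.0000 0.0000
t_4: node(4,0) S=41.2219 payoff=50.3381 vs cont=48.5120 → 50.3381 [stop]  node(4,1) S=61.3109 payoff=30.2491 vs cont=28.4230 → 30.2491 [stop]  node(4,2) S=91.1900 payoff=0.3700 vs cont=8.2022 → 8.2022 [wait]  node(4,3) S=135.6303 payoff=0.0000 vs cont=0.0000 → 0.0000 [wait]  node(4,4) S=201.7281 payoff=0.0000 vs cont=0.0000 → 0.0000 [wait]  ⇒ S*(4)=61.3109
t_3: node(3,0) S=50.2728 payoff=41.2872 vs cont=39.4611 → 41.2872 [stop]  node(3,1) S=74.7726 payoff=16.7874 vs cont=18.8105 → 18.8105 [wait]  node(3,2) S=111.2121 payoff=0.0000 vs cont=4.0075 → 4.0075 [wait]  node(3,3) S=165.4099 payoff=0.0000 vs cont=0.0000 → 0.0000 [wait]  ⇒ S*(3)=50.2728
t_2: node(2,0) S=61.3109 payoff=30.2491 vs cont=29.4173 → 30.2491 [stop]  node(2,1) S=91.1900 payoff=0.3700 vs cont=11.1602 → 11.1602 [wait]  node(2,2) S=135.6303 payoff=0.0000 vs cont=1.9580 → 1.9580 [wait]  ⇒ S*(2)=61.3109
t_1: node(1,0) S=74.7726 payoff=16.7874 vs cont=20.2643 → 20.2643 [wait]  node(1,1) S=111.2121 payoff=0.0000 vs cont=6.4151 → 6.4151 [wait]  ⇒ S*(1)=-
t_0: node(0,0) S=91.1900 payoff=0.3700 vs cont=13.0538 → 13.0538 [wait]  ⇒ S*(0)=-

price = 13.0538
boundary = - - 61.3109 50.2728 61.3109
tree:
13.0538
20.2643 6.4151
30.2491 11.1602 1.9580
41.2872 18.8105 4.0075 0.0000
50.3381 30.2491 8.2022 0.0000 0.0000
57.7595 41.2872 16.7874 0.0000 0.0000 0.0000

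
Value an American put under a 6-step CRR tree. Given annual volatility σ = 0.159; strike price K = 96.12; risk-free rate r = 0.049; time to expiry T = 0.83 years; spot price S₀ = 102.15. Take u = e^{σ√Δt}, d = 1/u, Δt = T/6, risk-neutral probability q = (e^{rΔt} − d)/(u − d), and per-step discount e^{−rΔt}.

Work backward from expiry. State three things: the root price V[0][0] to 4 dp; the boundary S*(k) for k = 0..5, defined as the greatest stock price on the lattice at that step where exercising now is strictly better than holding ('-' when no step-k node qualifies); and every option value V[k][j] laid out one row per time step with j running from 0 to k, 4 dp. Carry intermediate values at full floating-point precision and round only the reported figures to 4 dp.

Δt=0.13833  u=1.06092  d=0.94258  q=0.54269  discount=0.99324
step 6 (expiry): payoffs max(K−S,0) = 24.4825 15.4882 5.3646 0.0000 0.0000 0.0000 0.0000
step 5: (k=5,j=0): S=76.0018, (K−S)⁺=20.1182, hold=19.4689 ⇒ V=20.1182 exercise | (k=5,j=1): S=85.5440, (K−S)⁺=10.5760, hold=9.9267 ⇒ V=10.5760 exercise | (k=5,j=2): S=96.2843, (K−S)⁺=0.0000, hold=2.4367 ⇒ V=2.4367 continue | (k=5,j=3): S=108.3731, (K−S)⁺=0.0000, hold=0.0000 ⇒ V=0.0000 continue | (k=5,j=4): S=121.9796, (K−S)⁺=0.0000, hold=0.0000 ⇒ V=0.0000 continue | (k=5,j=5): S=137.2945, (K−S)⁺=0.0000, hold=0.0000 ⇒ V=0.0000 continue  boundary S*=85.5440
step 4: (k=4,j=0): S=80.6318, (K−S)⁺=15.4882, hold=14.8388 ⇒ V=15.4882 exercise | (k=4,j=1): S=90.7554, (K−S)⁺=5.3646, hold=6.1173 ⇒ V=6.1173 continue | (k=4,j=2): S=102.1500, (K−S)⁺=0.0000, hold=1.1068 ⇒ V=1.1068 continue | (k=4,j=3): S=114.9752, (K−S)⁺=0.0000, hold=0.0000 ⇒ V=0.0000 continue | (k=4,j=4): S=129.4107, (K−S)⁺=0.0000, hold=0.0000 ⇒ V=0.0000 continue  boundary S*=80.6318
step 3: (k=3,j=0): S=85.5440, (K−S)⁺=10.5760, hold=10.3324 ⇒ V=10.5760 exercise | (k=3,j=1): S=96.2843, (K−S)⁺=0.0000, hold=3.3752 ⇒ V=3.3752 continue | (k=3,j=2): S=108.3731, (K−S)⁺=0.0000, hold=0.5027 ⇒ V=0.5027 continue | (k=3,j=3): S=121.9796, (K−S)⁺=0.0000, hold=0.0000 ⇒ V=0.0000 continue  boundary S*=85.5440
step 2: (k=2,j=0): S=90.7554, (K−S)⁺=5.3646, hold=6.6231 ⇒ V=6.6231 continue | (k=2,j=1): S=102.1500, (K−S)⁺=0.0000, hold=1.8041 ⇒ V=1.8041 continue | (k=2,j=2): S=114.9752, (K−S)⁺=0.0000, hold=0.2283 ⇒ V=0.2283 continue  boundary S*=-
step 1: (k=1,j=0): S=96.2843, (K−S)⁺=0.0000, hold=3.9808 ⇒ V=3.9808 continue | (k=1,j=1): S=108.3731, (K−S)⁺=0.0000, hold=0.9425 ⇒ V=0.9425 continue  boundary S*=-
step 0: (k=0,j=0): S=102.1500, (K−S)⁺=0.0000, hold=2.3162 ⇒ V=2.3162 continue  boundary S*=-

price = 2.3162
boundary = - - - 85.5440 80.6318 85.5440
tree:
2.3162
3.9808 0.9425
6.6231 1.8041 0.2283
10.5760 3.3752 0.5027 0.0000
15.4882 6.1173 1.1068 0.0000 0.0000
20.1182 10.5760 2.4367 0.0000 0.0000 0.0000
24.4825 15.4882 5.3646 0.0000 0.0000 0.0000 0.0000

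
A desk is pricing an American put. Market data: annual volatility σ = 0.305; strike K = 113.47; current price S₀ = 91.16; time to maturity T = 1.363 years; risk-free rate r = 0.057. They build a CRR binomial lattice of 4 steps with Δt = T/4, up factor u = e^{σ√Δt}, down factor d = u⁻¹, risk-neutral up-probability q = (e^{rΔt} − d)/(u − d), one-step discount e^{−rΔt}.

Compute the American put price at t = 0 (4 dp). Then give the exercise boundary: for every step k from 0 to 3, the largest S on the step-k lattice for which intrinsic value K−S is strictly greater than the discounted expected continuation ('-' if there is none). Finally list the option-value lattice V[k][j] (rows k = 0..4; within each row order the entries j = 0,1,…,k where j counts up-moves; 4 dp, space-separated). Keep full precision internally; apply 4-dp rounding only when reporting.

Δt=0.34075  u=1.19487  d=0.83691  q=0.51040  discount=0.98076
step 4 (expiry): payoffs max(K−S,0) = 68.7484 49.6200 22.3100 0.0000 0.0000
step 3: (k=3,j=0): S=53.4366, (K−S)⁺=60.0334, hold=57.8508 ⇒ V=60.0334 exercise | (k=3,j=1): S=76.2926, (K−S)⁺=37.1774, hold=34.9948 ⇒ V=37.1774 exercise | (k=3,j=2): S=108.9246, (K−S)⁺=4.5454, hold=10.7129 ⇒ V=10.7129 continue | (k=3,j=3): S=155.5141, (K−S)⁺=0.0000, hold=0.0000 ⇒ V=0.0000 continue  boundary S*=76.2926
step 2: (k=2,j=0): S=63.8500, (K−S)⁺=49.6200, hold=47.4374 ⇒ V=49.6200 exercise | (k=2,j=1): S=91.1600, (K−S)⁺=22.3100, hold=23.2147 ⇒ V=23.2147 continue | (k=2,j=2): S=130.1511, (K−S)⁺=0.0000, hold=5.1442 ⇒ V=5.1442 continue  boundary S*=63.8500
step 1: (k=1,j=0): S=76.2926, (K−S)⁺=37.1774, hold=35.4476 ⇒ V=37.1774 exercise | (k=1,j=1): S=108.9246, (K−S)⁺=4.5454, hold=13.7225 ⇒ V=13.7225 continue  boundary S*=76.2926
step 0: (k=0,j=0): S=91.1600, (K−S)⁺=22.3100, hold=24.7212 ⇒ V=24.7212 continue  boundary S*=-

price = 24.7212
boundary = - 76.2926 63.8500 76.2926
tree:
24.7212
37.1774 13.7225
49.6200 23.2147 5.1442
60.0334 37.1774 10.7129 0.0000
68.7484 49.6200 22.3100 0.0000 0.0000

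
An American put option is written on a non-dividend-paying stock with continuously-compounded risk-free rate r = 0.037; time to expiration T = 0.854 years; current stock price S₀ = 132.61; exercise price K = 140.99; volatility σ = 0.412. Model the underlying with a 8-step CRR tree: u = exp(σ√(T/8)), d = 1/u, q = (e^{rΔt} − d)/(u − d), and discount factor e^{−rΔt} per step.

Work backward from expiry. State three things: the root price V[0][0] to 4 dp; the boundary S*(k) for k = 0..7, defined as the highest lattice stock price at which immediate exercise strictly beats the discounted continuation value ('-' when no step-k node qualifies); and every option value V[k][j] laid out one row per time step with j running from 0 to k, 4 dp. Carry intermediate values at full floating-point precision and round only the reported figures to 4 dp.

Δt=0.10675, u=1.14409, d=0.87406, q=0.48105, disc=e^(-rΔt)=0.99606
k=8 terminal: V=max(K-S,0) → 95.8159 81.8596 63.5915 39.6795 8.3800 0.0000 0.0000 0.0000 0.0000
k=7: j=0 S=51.6833 intr=89.3067 cont=88.7510 V=89.3067[EX]; j=1 S=67.6506 intr=73.3394 cont=72.7836 V=73.3394[EX]; j=2 S=88.5510 intr=52.4390 cont=51.8832 V=52.4390[EX]; j=3 S=115.9085 intr=25.0815 cont=24.5257 V=25.0815[EX]; j=4 S=151.7180 intr=0.0000 cont=4.3316 V=4.3316[hold]; j=5 S=198.5907 intr=0.0000 cont=0.0000 V=0.0000[hold]; j=6 S=259.9446 intr=0.0000 cont=0.0000 V=0.0000[hold]; j=7 S=340.2535 intr=0.0000 cont=0.0000 V=0.0000[hold]  S*(7)=115.9085
k=6: j=0 S=59.1304 intr=81.8596 cont=81.3038 V=81.8596[EX]; j=1 S=77.3985 intr=63.5915 cont=63.0357 V=63.5915[EX]; j=2 S=101.3105 intr=39.6795 cont=39.1237 V=39.6795[EX]; j=3 S=132.6100 intr=8.3800 cont=15.0402 V=15.0402[hold]; j=4 S=173.5794 intr=0.0000 cont=2.2390 V=2.2390[hold]; j=5 S=227.2060 intr=0.0000 cont=0.0000 V=0.0000[hold]; j=6 S=297.4005 intr=0.0000 cont=0.0000 V=0.0000[hold]  S*(6)=101.3105
k=5: j=0 S=67.6506 intr=73.3394 cont=72.7836 V=73.3394[EX]; j=1 S=88.5510 intr=52.4390 cont=51.8832 V=52.4390[EX]; j=2 S=115.9085 intr=25.0815 cont=27.7170 V=27.7170[hold]; j=3 S=151.7180 intr=0.0000 cont=8.8471 V=8.8471[hold]; j=4 S=198.5907 intr=0.0000 cont=1.1574 V=1.1574[hold]; j=5 S=259.9446 intr=0.0000 cont=0.0000 V=0.0000[hold]  S*(5)=88.5510
k=4: j=0 S=77.3985 intr=63.5915 cont=63.0357 V=63.5915[EX]; j=1 S=101.3105 intr=39.6795 cont=40.3865 V=40.3865[hold]; j=2 S=132.6100 intr=8.3800 cont=18.5661 V=18.5661[hold]; j=3 S=173.5794 intr=0.0000 cont=5.1276 V=5.1276[hold]; j=4 S=227.2060 intr=0.0000 cont=0.5982 V=0.5982[hold]  S*(4)=77.3985
k=3: j=0 S=88.5510 intr=52.4390 cont=52.2220 V=52.4390[EX]; j=1 S=115.9085 intr=25.0815 cont=29.7719 V=29.7719[hold]; j=2 S=151.7180 intr=0.0000 cont=12.0538 V=12.0538[hold]; j=3 S=198.5907 intr=0.0000 cont=2.9371 V=2.9371[hold]  S*(3)=88.5510
k=2: j=0 S=101.3105 intr=39.6795 cont=41.3712 V=41.3712[hold]; j=1 S=132.6100 intr=8.3800 cont=21.1648 V=21.1648[hold]; j=2 S=173.5794 intr=0.0000 cont=7.6379 V=7.6379[hold]  S*(2)=-
k=1: j=0 S=115.9085 intr=25.0815 cont=31.5260 V=31.5260[hold]; j=1 S=151.7180 intr=0.0000 cont=14.5999 V=14.5999[hold]  S*(1)=-
k=0: j=0 S=132.6100 intr=8.3800 cont=23.2915 V=23.2915[hold]  S*(0)=-

price = 23.2915
boundary = - - - 88.5510 77.3985 88.5510 101.3105 115.9085
tree:
23.2915
31.5260 14.5999
41.3712 21.1648 7.6379
52.4390 29.7719 12.0538 2.9371
63.5915 40.3865 18.5661 5.1276 0.5982
73.3394 52.4390 27.7170 8.8471 1.1574 0.0000
81.8596 63.5915 39.6795 15.0402 2.2390 0.0000 0.0000
89.3067 73.3394 52.4390 25.0815 4.3316 0.0000 0.0000 0.0000
95.8159 81.8596 63.5915 39.6795 8.3800 0.0000 0.0000 0.0000 0.0000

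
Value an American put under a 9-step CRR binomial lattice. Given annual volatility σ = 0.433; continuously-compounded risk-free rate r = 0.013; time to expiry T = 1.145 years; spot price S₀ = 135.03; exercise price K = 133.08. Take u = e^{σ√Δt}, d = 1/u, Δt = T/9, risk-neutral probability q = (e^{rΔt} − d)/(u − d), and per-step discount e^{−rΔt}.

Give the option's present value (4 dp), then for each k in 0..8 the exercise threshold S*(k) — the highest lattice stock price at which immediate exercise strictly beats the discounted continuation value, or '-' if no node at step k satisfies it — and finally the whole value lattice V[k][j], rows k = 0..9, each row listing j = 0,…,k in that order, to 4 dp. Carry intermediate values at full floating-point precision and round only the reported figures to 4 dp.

Δt=0.12722, u=1.16701, d=0.85689, q=0.46680, disc=e^(-rΔt)=0.99835
k=9 terminal: V=max(K-S,0) → 99.4470 87.2750 70.6978 48.1212 17.3739 0.0000 0.0000 0.0000 0.0000 0.0000
k=8: j=0 S=39.2499 intr=93.8301 cont=93.6102 V=93.8301[EX]; j=1 S=53.4548 intr=79.6252 cont=79.4053 V=79.6252[EX]; j=2 S=72.8005 intr=60.2795 cont=60.0595 V=60.2795[EX]; j=3 S=99.1477 intr=33.9323 cont=33.7124 V=33.9323[EX]; j=4 S=135.0300 intr=0.0000 cont=9.2484 V=9.2484[hold]; j=5 S=183.8985 intr=0.0000 cont=0.0000 V=0.0000[hold]; j=6 S=250.4528 intr=0.0000 cont=0.0000 V=0.0000[hold]; j=7 S=341.0938 intr=0.0000 cont=0.0000 V=0.0000[hold]; j=8 S=464.5384 intr=0.0000 cont=0.0000 V=0.0000[hold]  S*(8)=99.1477
k=7: j=0 S=45.8050 intr=87.2750 cont=87.0551 V=87.2750[EX]; j=1 S=62.3822 intr=70.6978 cont=70.4779 V=70.6978[EX]; j=2 S=84.9588 intr=48.1212 cont=47.9013 V=48.1212[EX]; j=3 S=115.7061 intr=17.3739 cont=22.3728 V=22.3728[hold]; j=4 S=157.5811 intr=0.0000 cont=4.9231 V=4.9231[hold]; j=5 S=214.6110 intr=0.0000 cont=0.0000 V=0.0000[hold]; j=6 S=292.2805 intr=0.0000 cont=0.0000 V=0.0000[hold]; j=7 S=398.0592 intr=0.0000 cont=0.0000 V=0.0000[hold]  S*(7)=84.9588
k=6: j=0 S=53.4548 intr=79.6252 cont=79.4053 V=79.6252[EX]; j=1 S=72.8005 intr=60.2795 cont=60.0595 V=60.2795[EX]; j=2 S=99.1477 intr=33.9323 cont=36.0421 V=36.0421[hold]; j=3 S=135.0300 intr=0.0000 cont=14.2037 V=14.2037[hold]; j=4 S=183.8985 intr=0.0000 cont=2.6206 V=2.6206[hold]; j=5 S=250.4528 intr=0.0000 cont=0.0000 V=0.0000[hold]; j=6 S=341.0938 intr=0.0000 cont=0.0000 V=0.0000[hold]  S*(6)=72.8005
k=5: j=0 S=62.3822 intr=70.6978 cont=70.4779 V=70.6978[EX]; j=1 S=84.9588 intr=48.1212 cont=48.8845 V=48.8845[hold]; j=2 S=115.7061 intr=17.3739 cont=25.8051 V=25.8051[hold]; j=3 S=157.5811 intr=0.0000 cont=8.7821 V=8.7821[hold]; j=4 S=214.6110 intr=0.0000 cont=1.3950 V=1.3950[hold]; j=5 S=292.2805 intr=0.0000 cont=0.0000 V=0.0000[hold]  S*(5)=62.3822
k=4: j=0 S=72.8005 intr=60.2795 cont=60.4153 V=60.4153[hold]; j=1 S=99.1477 intr=33.9323 cont=38.0480 V=38.0480[hold]; j=2 S=135.0300 intr=0.0000 cont=17.8292 V=17.8292[hold]; j=3 S=183.8985 intr=0.0000 cont=5.3250 V=5.3250[hold]; j=4 S=250.4528 intr=0.0000 cont=0.7426 V=0.7426[hold]  S*(4)=-
k=3: j=0 S=84.9588 intr=48.1212 cont=49.8916 V=49.8916[hold]; j=1 S=115.7061 intr=17.3739 cont=28.5625 V=28.5625[hold]; j=2 S=157.5811 intr=0.0000 cont=11.9724 V=11.9724[hold]; j=3 S=214.6110 intr=0.0000 cont=3.1806 V=3.1806[hold]  S*(3)=-
k=2: j=0 S=99.1477 intr=33.9323 cont=39.8691 V=39.8691[hold]; j=1 S=135.0300 intr=0.0000 cont=20.7838 V=20.7838[hold]; j=2 S=183.8985 intr=0.0000 cont=7.8554 V=7.8554[hold]  S*(2)=-
k=1: j=0 S=115.7061 intr=17.3739 cont=30.9088 V=30.9088[hold]; j=1 S=157.5811 intr=0.0000 cont=14.7244 V=14.7244[hold]  S*(1)=-
k=0: j=0 S=135.0300 intr=0.0000 cont=23.3153 V=23.3153[hold]  S*(0)=-

price = 23.3153
boundary = - - - - - 62.3822 72.8005 84.9588 99.1477
tree:
23.3153
30.9088 14.7244
39.8691 20.7838 7.8554
49.8916 28.5625 11.9724 3.1806
60.4153 38.0480 17.8292 5.3250 0.7426
70.6978 48.8845 25.8051 8.7821 1.3950 0.0000
79.6252 60.2795 36.0421 14.2037 2.6206 0.0000 0.0000
87.2750 70.6978 48.1212 22.3728 4.9231 0.0000 0.0000 0.0000
93.8301 79.6252 60.2795 33.9323 9.2484 0.0000 0.0000 0.0000 0.0000
99.4470 87.2750 70.6978 48.1212 17.3739 0.0000 0.0000 0.0000 0.0000 0.0000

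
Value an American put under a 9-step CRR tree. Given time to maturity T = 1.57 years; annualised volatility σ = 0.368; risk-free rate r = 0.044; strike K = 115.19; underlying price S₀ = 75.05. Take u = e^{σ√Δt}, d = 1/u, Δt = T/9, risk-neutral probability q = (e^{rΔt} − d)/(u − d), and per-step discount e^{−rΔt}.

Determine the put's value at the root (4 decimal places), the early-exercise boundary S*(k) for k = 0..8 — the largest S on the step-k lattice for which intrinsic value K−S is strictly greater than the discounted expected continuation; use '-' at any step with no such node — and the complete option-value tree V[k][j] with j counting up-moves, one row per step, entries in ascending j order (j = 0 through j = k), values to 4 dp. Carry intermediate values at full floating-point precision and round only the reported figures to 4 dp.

Δt=0.17444, u=1.16614, d=0.85753, q=0.48662, disc=e^(-rΔt)=0.99235
k=9 terminal: V=max(K-S,0) → 96.3714 89.5988 80.3889 67.8644 50.8325 27.6710 0.0000 0.0000 0.0000 0.0000
k=8: j=0 S=21.9452 intr=93.2448 cont=92.3641 V=93.2448[EX]; j=1 S=29.8430 intr=85.3470 cont=84.4663 V=85.3470[EX]; j=2 S=40.5831 intr=74.6069 cont=73.7262 V=74.6069[EX]; j=3 S=55.1884 intr=60.0016 cont=59.1208 V=60.0016[EX]; j=4 S=75.0500 intr=40.1400 cont=39.2592 V=40.1400[EX]; j=5 S=102.0595 intr=13.1305 cont=14.0972 V=14.0972[hold]; j=6 S=138.7895 intr=0.0000 cont=0.0000 V=0.0000[hold]; j=7 S=188.7380 intr=0.0000 cont=0.0000 V=0.0000[hold]; j=8 S=256.6624 intr=0.0000 cont=0.0000 V=0.0000[hold]  S*(8)=75.0500
k=7: j=0 S=25.5912 intr=89.5988 cont=88.7180 V=89.5988[EX]; j=1 S=34.8011 intr=80.3889 cont=79.5081 V=80.3889[EX]; j=2 S=47.3256 intr=67.8644 cont=66.9836 V=67.8644[EX]; j=3 S=64.3575 intr=50.8325 cont=49.9517 V=50.8325[EX]; j=4 S=87.5190 intr=27.6710 cont=27.2571 V=27.6710[EX]; j=5 S=119.0159 intr=0.0000 cont=7.1819 V=7.1819[hold]; j=6 S=161.8482 intr=0.0000 cont=0.0000 V=0.0000[hold]; j=7 S=220.0953 intr=0.0000 cont=0.0000 V=0.0000[hold]  S*(7)=87.5190
k=6: j=0 S=29.8430 intr=85.3470 cont=84.4663 V=85.3470[EX]; j=1 S=40.5831 intr=74.6069 cont=73.7262 V=74.6069[EX]; j=2 S=55.1884 intr=60.0016 cont=59.1208 V=60.0016[EX]; j=3 S=75.0500 intr=40.1400 cont=39.2592 V=40.1400[EX]; j=4 S=102.0595 intr=13.1305 cont=17.5654 V=17.5654[hold]; j=5 S=138.7895 intr=0.0000 cont=3.6589 V=3.6589[hold]; j=6 S=188.7380 intr=0.0000 cont=0.0000 V=0.0000[hold]  S*(6)=75.0500
k=5: j=0 S=34.8011 intr=80.3889 cont=79.5081 V=80.3889[EX]; j=1 S=47.3256 intr=67.8644 cont=66.9836 V=67.8644[EX]; j=2 S=64.3575 intr=50.8325 cont=49.9517 V=50.8325[EX]; j=3 S=87.5190 intr=27.6710 cont=28.9319 V=28.9319[hold]; j=4 S=119.0159 intr=0.0000 cont=10.7157 V=10.7157[hold]; j=5 S=161.8482 intr=0.0000 cont=1.8640 V=1.8640[hold]  S*(5)=64.3575
k=4: j=0 S=40.5831 intr=74.6069 cont=73.7262 V=74.6069[EX]; j=1 S=55.1884 intr=60.0016 cont=59.1208 V=60.0016[EX]; j=2 S=75.0500 intr=40.1400 cont=39.8681 V=40.1400[EX]; j=3 S=102.0595 intr=13.1305 cont=19.9141 V=19.9141[hold]; j=4 S=138.7895 intr=0.0000 cont=6.3593 V=6.3593[hold]  S*(4)=75.0500
k=3: j=0 S=47.3256 intr=67.8644 cont=66.9836 V=67.8644[EX]; j=1 S=64.3575 intr=50.8325 cont=49.9517 V=50.8325[EX]; j=2 S=87.5190 intr=27.6710 cont=30.0661 V=30.0661[hold]; j=3 S=119.0159 intr=0.0000 cont=13.2163 V=13.2163[hold]  S*(3)=64.3575
k=2: j=0 S=55.1884 intr=60.0016 cont=59.1208 V=60.0016[EX]; j=1 S=75.0500 intr=40.1400 cont=40.4158 V=40.4158[hold]; j=2 S=102.0595 intr=13.1305 cont=21.6995 V=21.6995[hold]  S*(2)=55.1884
k=1: j=0 S=64.3575 intr=50.8325 cont=50.0849 V=50.8325[EX]; j=1 S=87.5190 intr=27.6710 cont=31.0687 V=31.0687[hold]  S*(1)=64.3575
k=0: j=0 S=75.0500 intr=40.1400 cont=40.9000 V=40.9000[hold]  S*(0)=-

price = 40.9000
boundary = - 64.3575 55.1884 64.3575 75.0500 64.3575 75.0500 87.5190 75.0500
tree:
40.9000
50.8325 31.0687
60.0016 40.4158 21.6995
67.8644 50.8325 30.0661 13.2163
74.6069 60.0016 40.1400 19.9141 6.3593
80.3889 67.8644 50.8325 28.9319 10.7157 1.8640
85.3470 74.6069 60.0016 40.1400 17.5654 3.6589 0.0000
89.5988 80.3889 67.8644 50.8325 27.6710 7.1819 0.0000 0.0000
93.2448 85.3470 74.6069 60.0016 40.1400 14.0972 0.0000 0.0000 0.0000
96.3714 89.5988 80.3889 67.8644 50.8325 27.6710 0.0000 0.0000 0.0000 0.0000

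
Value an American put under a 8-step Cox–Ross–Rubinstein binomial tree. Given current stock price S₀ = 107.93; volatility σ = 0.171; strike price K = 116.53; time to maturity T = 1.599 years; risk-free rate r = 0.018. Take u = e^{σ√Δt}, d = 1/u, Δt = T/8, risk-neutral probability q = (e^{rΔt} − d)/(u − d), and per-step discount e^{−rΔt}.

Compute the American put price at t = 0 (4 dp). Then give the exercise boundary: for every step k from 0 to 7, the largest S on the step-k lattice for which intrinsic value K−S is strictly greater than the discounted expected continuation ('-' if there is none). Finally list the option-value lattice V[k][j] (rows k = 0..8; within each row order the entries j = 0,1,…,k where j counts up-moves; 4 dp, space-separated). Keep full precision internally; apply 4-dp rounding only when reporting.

Δt=0.19987  u=1.07945  d=0.92640  q=0.50445  discount=0.99641
step 8 (expiry): payoffs max(K−S,0) = 57.9797 48.3068 37.0358 23.9027 8.6000 0.0000 0.0000 0.0000 0.0000
step 7: (k=7,j=0): S=63.2020, (K−S)⁺=53.3280, hold=52.9095 ⇒ V=53.3280 exercise | (k=7,j=1): S=73.6434, (K−S)⁺=42.8866, hold=42.4681 ⇒ V=42.8866 exercise | (k=7,j=2): S=85.8099, (K−S)⁺=30.7201, hold=30.3016 ⇒ V=30.7201 exercise | (k=7,j=3): S=99.9863, (K−S)⁺=16.5437, hold=16.1252 ⇒ V=16.5437 exercise | (k=7,j=4): S=116.5048, (K−S)⁺=0.0252, hold=4.2465 ⇒ V=4.2465 continue | (k=7,j=5): S=135.7523, (K−S)⁺=0.0000, hold=0.0000 ⇒ V=0.0000 continue | (k=7,j=6): S=158.1796, (K−S)⁺=0.0000, hold=0.0000 ⇒ V=0.0000 continue | (k=7,j=7): S=184.3120, (K−S)⁺=0.0000, hold=0.0000 ⇒ V=0.0000 continue  boundary S*=99.9863
step 6: (k=6,j=0): S=68.2232, (K−S)⁺=48.3068, hold=47.8883 ⇒ V=48.3068 exercise | (k=6,j=1): S=79.4942, (K−S)⁺=37.0358, hold=36.6173 ⇒ V=37.0358 exercise | (k=6,j=2): S=92.6273, (K−S)⁺=23.9027, hold=23.4842 ⇒ V=23.9027 exercise | (k=6,j=3): S=107.9300, (K−S)⁺=8.6000, hold=10.3033 ⇒ V=10.3033 continue | (k=6,j=4): S=125.7609, (K−S)⁺=0.0000, hold=2.0968 ⇒ V=2.0968 continue | (k=6,j=5): S=146.5375, (K−S)⁺=0.0000, hold=0.0000 ⇒ V=0.0000 continue | (k=6,j=6): S=170.7466, (K−S)⁺=0.0000, hold=0.0000 ⇒ V=0.0000 continue  boundary S*=92.6273
step 5: (k=5,j=0): S=73.6434, (K−S)⁺=42.8866, hold=42.4681 ⇒ V=42.8866 exercise | (k=5,j=1): S=85.8099, (K−S)⁺=30.7201, hold=30.3016 ⇒ V=30.7201 exercise | (k=5,j=2): S=99.9863, (K−S)⁺=16.5437, hold=16.9813 ⇒ V=16.9813 continue | (k=5,j=3): S=116.5048, (K−S)⁺=0.0252, hold=6.1414 ⇒ V=6.1414 continue | (k=5,j=4): S=135.7523, (K−S)⁺=0.0000, hold=1.0353 ⇒ V=1.0353 continue | (k=5,j=5): S=158.1796, (K−S)⁺=0.0000, hold=0.0000 ⇒ V=0.0000 continue  boundary S*=85.8099
step 4: (k=4,j=0): S=79.4942, (K−S)⁺=37.0358, hold=36.6173 ⇒ V=37.0358 exercise | (k=4,j=1): S=92.6273, (K−S)⁺=23.9027, hold=23.7042 ⇒ V=23.9027 exercise | (k=4,j=2): S=107.9300, (K−S)⁺=8.6000, hold=11.4718 ⇒ V=11.4718 continue | (k=4,j=3): S=125.7609, (K−S)⁺=0.0000, hold=3.5529 ⇒ V=3.5529 continue | (k=4,j=4): S=146.5375, (K−S)⁺=0.0000, hold=0.5112 ⇒ V=0.5112 continue  boundary S*=92.6273
step 3: (k=3,j=0): S=85.8099, (K−S)⁺=30.7201, hold=30.3016 ⇒ V=30.7201 exercise | (k=3,j=1): S=99.9863, (K−S)⁺=16.5437, hold=17.5687 ⇒ V=17.5687 continue | (k=3,j=2): S=116.5048, (K−S)⁺=0.0252, hold=7.4503 ⇒ V=7.4503 continue | (k=3,j=3): S=135.7523, (K−S)⁺=0.0000, hold=2.0113 ⇒ V=2.0113 continue  boundary S*=85.8099
step 2: (k=2,j=0): S=92.6273, (K−S)⁺=23.9027, hold=23.9994 ⇒ V=23.9994 continue | (k=2,j=1): S=107.9300, (K−S)⁺=8.6000, hold=12.4197 ⇒ V=12.4197 continue | (k=2,j=2): S=125.7609, (K−S)⁺=0.0000, hold=4.6897 ⇒ V=4.6897 continue  boundary S*=-
step 1: (k=1,j=0): S=99.9863, (K−S)⁺=16.5437, hold=18.0929 ⇒ V=18.0929 continue | (k=1,j=1): S=116.5048, (K−S)⁺=0.0252, hold=8.4897 ⇒ V=8.4897 continue  boundary S*=-
step 0: (k=0,j=0): S=107.9300, (K−S)⁺=8.6000, hold=13.2010 ⇒ V=13.2010 continue  boundary S*=-

price = 13.2010
boundary = - - - 85.8099 92.6273 85.8099 92.6273 99.9863
tree:
13.2010
18.0929 8.4897
23.9994 12.4197 4.6897
30.7201 17.5687 7.4503 2.0113
37.0358 23.9027 11.4718 3.5529 0.5112
42.8866 30.7201 16.9813 6.1414 1.0353 0.0000
48.3068 37.0358 23.9027 10.3033 2.0968 0.0000 0.0000
53.3280 42.8866 30.7201 16.5437 4.2465 0.0000 0.0000 0.0000
57.9797 48.3068 37.0358 23.9027 8.6000 0.0000 0.0000 0.0000 0.0000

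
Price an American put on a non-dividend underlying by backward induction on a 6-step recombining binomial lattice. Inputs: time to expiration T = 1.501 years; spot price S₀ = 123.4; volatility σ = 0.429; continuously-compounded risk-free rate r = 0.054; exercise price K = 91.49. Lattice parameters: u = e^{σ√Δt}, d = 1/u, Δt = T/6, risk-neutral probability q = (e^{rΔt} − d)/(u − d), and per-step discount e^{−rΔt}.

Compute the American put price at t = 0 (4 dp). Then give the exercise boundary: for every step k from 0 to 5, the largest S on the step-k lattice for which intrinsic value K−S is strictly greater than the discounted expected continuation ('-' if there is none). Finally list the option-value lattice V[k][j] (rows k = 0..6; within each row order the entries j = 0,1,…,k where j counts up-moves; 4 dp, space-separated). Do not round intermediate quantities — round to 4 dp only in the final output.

params: Δt=0.25017 u=1.23933 d=0.80689 q=0.47801 e^(-rΔt)=0.98658
t_6 payoffs: 57.4341 39.1822 11.1484 0.0000 0.0000 0.0000 0.0000
t_5: node(5,0) S=42.2065 payoff=49.2835 vs cont=48.0559 → 49.2835 [stop]  node(5,1) S=64.8266 payoff=26.6634 vs cont=25.4357 → 26.6634 [stop]  node(5,2) S=99.5699 payoff=0.0000 vs cont=5.7412 → 5.7412 [wait]  node(5,3) S=152.9334 payoff=0.0000 vs cont=0.0000 → 0.0000 [wait]  node(5,4) S=234.8966 payoff=0.0000 vs cont=0.0000 → 0.0000 [wait]  node(5,5) S=360.7873 payoff=0.0000 vs cont=0.0000 → 0.0000 [wait]  ⇒ S*(5)=64.8266
t_4: node(4,0) S=52.3078 payoff=39.1822 vs cont=37.9546 → 39.1822 [stop]  node(4,1) S=80.3416 payoff=11.1484 vs cont=16.4387 → 16.4387 [wait]  node(4,2) S=123.4000 payoff=0.0000 vs cont=2.9566 → 2.9566 [wait]  node(4,3) S=189.5351 payoff=0.0000 vs cont=0.0000 → 0.0000 [wait]  node(4,4) S=291.1146 payoff=0.0000 vs cont=0.0000 → 0.0000 [wait]  ⇒ S*(4)=52.3078
t_3: node(3,0) S=64.8266 payoff=26.6634 vs cont=27.9307 → 27.9307 [wait]  node(3,1) S=99.5699 payoff=0.0000 vs cont=9.8600 → 9.8600 [wait]  node(3,2) S=152.9334 payoff=0.0000 vs cont=1.5226 → 1.5226 [wait]  node(3,3) S=234.8966 payoff=0.0000 vs cont=0.0000 → 0.0000 [wait]  ⇒ S*(3)=-
t_2: node(2,0) S=80.3416 payoff=11.1484 vs cont=19.0338 → 19.0338 [wait]  node(2,1) S=123.4000 payoff=0.0000 vs cont=5.7958 → 5.7958 [wait]  node(2,2) S=189.5351 payoff=0.0000 vs cont=0.7841 → 0.7841 [wait]  ⇒ S*(2)=-
t_1: node(1,0) S=99.5699 payoff=0.0000 vs cont=12.5354 → 12.5354 [wait]  node(1,1) S=152.9334 payoff=0.0000 vs cont=3.3545 → 3.3545 [wait]  ⇒ S*(1)=-
t_0: node(0,0) S=123.4000 payoff=0.0000 vs cont=8.0375 → 8.0375 [wait]  ⇒ S*(0)=-

price = 8.0375
boundary = - - - - 52.3078 64.8266
tree:
8.0375
12.5354 3.3545
19.0338 5.7958 0.7841
27.9307 9.8600 1.5226 0.0000
39.1822 16.4387 2.9566 0.0000 0.0000
49.2835 26.6634 5.7412 0.0000 0.0000 0.0000
57.4341 39.1822 11.1484 0.0000 0.0000 0.0000 0.0000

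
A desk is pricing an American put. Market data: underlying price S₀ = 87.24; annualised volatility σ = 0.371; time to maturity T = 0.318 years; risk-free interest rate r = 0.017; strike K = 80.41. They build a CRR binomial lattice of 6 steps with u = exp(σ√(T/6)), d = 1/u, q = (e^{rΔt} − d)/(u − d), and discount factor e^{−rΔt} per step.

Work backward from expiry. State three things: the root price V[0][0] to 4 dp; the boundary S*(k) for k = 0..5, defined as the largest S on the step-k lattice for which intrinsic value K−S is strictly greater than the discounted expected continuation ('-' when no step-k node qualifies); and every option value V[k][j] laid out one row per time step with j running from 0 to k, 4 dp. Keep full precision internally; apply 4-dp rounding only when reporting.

price = 4.1983
boundary = - - - - 61.9929 67.5205
tree:
4.1983
6.4078 1.8499
9.4903 3.1325 0.4855
13.5371 5.1925 0.9416 0.0000
18.4171 8.3583 1.8261 0.0000 0.0000
23.4921 12.8895 3.5417 0.0000 0.0000 0.0000
28.1517 18.4171 6.8691 0.0000 0.0000 0.0000 0.0000

params: Δt=0.05300 u=1.08916 d=0.91814 q=0.48393 e^(-rΔt)=0.99910
t_6 payoffs: 28.1517 18.4171 6.8691 0.0000 0.0000 0.0000 0.0000
t_5: node(5,0) S=56.9179 payoff=23.4921 vs cont=23.4197 → 23.4921 [stop]  node(5,1) S=67.5205 payoff=12.8895 vs cont=12.8171 → 12.8895 [stop]  node(5,2) S=80.0981 payoff=0.3119 vs cont=3.5417 → 3.5417 [wait]  node(5,3) S=95.0187 payoff=0.0000 vs cont=0.0000 → 0.0000 [wait]  node(5,4) S=112.7186 payoff=0.0000 vs cont=0.0000 → 0.0000 [wait]  node(5,5) S=133.7157 payoff=0.0000 vs cont=0.0000 → 0.0000 [wait]  ⇒ S*(5)=67.5205
t_4: node(4,0) S=61.9929 payoff=18.4171 vs cont=18.3446 → 18.4171 [stop]  node(4,1) S=73.5409 payoff=6.8691 vs cont=8.3583 → 8.3583 [wait]  node(4,2) S=87.2400 payoff=0.0000 vs cont=1.8261 → 1.8261 [wait]  node(4,3) S=103.4910 payoff=0.0000 vs cont=0.0000 → 0.0000 [wait]  node(4,4) S=122.7691 payoff=0.0000 vs cont=0.0000 → 0.0000 [wait]  ⇒ S*(4)=61.9929
t_3: node(3,0) S=67.5205 payoff=12.8895 vs cont=13.5371 → 13.5371 [wait]  node(3,1) S=80.0981 payoff=0.3119 vs cont=5.1925 → 5.1925 [wait]  node(3,2) S=95.0187 payoff=0.0000 vs cont=0.9416 → 0.9416 [wait]  node(3,3) S=112.7186 payoff=0.0000 vs cont=0.0000 → 0.0000 [wait]  ⇒ S*(3)=-
t_2: node(2,0) S=73.5409 payoff=6.8691 vs cont=9.4903 → 9.4903 [wait]  node(2,1) S=87.2400 payoff=0.0000 vs cont=3.1325 → 3.1325 [wait]  node(2,2) S=103.4910 payoff=0.0000 vs cont=0.4855 → 0.4855 [wait]  ⇒ S*(2)=-
t_1: node(1,0) S=80.0981 payoff=0.3119 vs cont=6.4078 → 6.4078 [wait]  node(1,1) S=95.0187 payoff=0.0000 vs cont=1.8499 → 1.8499 [wait]  ⇒ S*(1)=-
t_0: node(0,0) S=87.2400 payoff=0.0000 vs cont=4.1983 → 4.1983 [wait]  ⇒ S*(0)=-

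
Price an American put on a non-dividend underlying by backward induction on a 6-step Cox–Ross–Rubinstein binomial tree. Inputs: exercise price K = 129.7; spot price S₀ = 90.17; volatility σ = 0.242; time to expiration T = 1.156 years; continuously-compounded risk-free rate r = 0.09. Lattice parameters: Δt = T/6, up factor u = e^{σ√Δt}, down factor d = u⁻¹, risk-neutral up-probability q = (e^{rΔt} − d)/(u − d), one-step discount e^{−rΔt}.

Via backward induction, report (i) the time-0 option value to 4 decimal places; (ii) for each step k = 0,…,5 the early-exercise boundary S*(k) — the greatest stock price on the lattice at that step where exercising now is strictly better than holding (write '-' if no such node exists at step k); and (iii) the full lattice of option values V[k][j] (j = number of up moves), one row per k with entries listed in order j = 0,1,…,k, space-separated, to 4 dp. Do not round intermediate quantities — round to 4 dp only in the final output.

price = 39.5300
boundary = 90.1700 100.2753 90.1700 100.2753 111.5132 100.2753
tree:
39.5300
48.6170 29.4247
56.7882 39.5300 18.2219
64.1359 48.6170 29.4247 9.8366
70.7432 56.7882 39.5300 18.1868 3.4686
76.6846 64.1359 48.6170 29.4247 7.9424 0.0000
82.0273 70.7432 56.7882 39.5300 18.1868 0.0000 0.0000

Δt=0.19267  u=1.11207  d=0.89922  q=0.55565  discount=0.98281
step 6 (expiry): payoffs max(K−S,0) = 82.0273 70.7432 56.7882 39.5300 18.1868 0.0000 0.0000
step 5: (k=5,j=0): S=53.0154, (K−S)⁺=76.6846, hold=74.4550 ⇒ V=76.6846 exercise | (k=5,j=1): S=65.5641, (K−S)⁺=64.1359, hold=61.9063 ⇒ V=64.1359 exercise | (k=5,j=2): S=81.0830, (K−S)⁺=48.6170, hold=46.3874 ⇒ V=48.6170 exercise | (k=5,j=3): S=100.2753, (K−S)⁺=29.4247, hold=27.1950 ⇒ V=29.4247 exercise | (k=5,j=4): S=124.0105, (K−S)⁺=5.6895, hold=7.9424 ⇒ V=7.9424 continue | (k=5,j=5): S=153.3636, (K−S)⁺=0.0000, hold=0.0000 ⇒ V=0.0000 continue  boundary S*=100.2753
step 4: (k=4,j=0): S=58.9568, (K−S)⁺=70.7432, hold=68.5136 ⇒ V=70.7432 exercise | (k=4,j=1): S=72.9118, (K−S)⁺=56.7882, hold=54.5586 ⇒ V=56.7882 exercise | (k=4,j=2): S=90.1700, (K−S)⁺=39.5300, hold=37.3004 ⇒ V=39.5300 exercise | (k=4,j=3): S=111.5132, (K−S)⁺=18.1868, hold=17.1875 ⇒ V=18.1868 exercise | (k=4,j=4): S=137.9083, (K−S)⁺=0.0000, hold=3.4686 ⇒ V=3.4686 continue  boundary S*=111.5132
step 3: (k=3,j=0): S=65.5641, (K−S)⁺=64.1359, hold=61.9063 ⇒ V=64.1359 exercise | (k=3,j=1): S=81.0830, (K−S)⁺=48.6170, hold=46.3874 ⇒ V=48.6170 exercise | (k=3,j=2): S=100.2753, (K−S)⁺=29.4247, hold=27.1950 ⇒ V=29.4247 exercise | (k=3,j=3): S=124.0105, (K−S)⁺=5.6895, hold=9.8366 ⇒ V=9.8366 continue  boundary S*=100.2753
step 2: (k=2,j=0): S=72.9118, (K−S)⁺=56.7882, hold=54.5586 ⇒ V=56.7882 exercise | (k=2,j=1): S=90.1700, (K−S)⁺=39.5300, hold=37.3004 ⇒ V=39.5300 exercise | (k=2,j=2): S=111.5132, (K−S)⁺=18.1868, hold=18.2219 ⇒ V=18.2219 continue  boundary S*=90.1700
step 1: (k=1,j=0): S=81.0830, (K−S)⁺=48.6170, hold=46.3874 ⇒ V=48.6170 exercise | (k=1,j=1): S=100.2753, (K−S)⁺=29.4247, hold=27.2142 ⇒ V=29.4247 exercise  boundary S*=100.2753
step 0: (k=0,j=0): S=90.1700, (K−S)⁺=39.5300, hold=37.3004 ⇒ V=39.5300 exercise  boundary S*=90.1700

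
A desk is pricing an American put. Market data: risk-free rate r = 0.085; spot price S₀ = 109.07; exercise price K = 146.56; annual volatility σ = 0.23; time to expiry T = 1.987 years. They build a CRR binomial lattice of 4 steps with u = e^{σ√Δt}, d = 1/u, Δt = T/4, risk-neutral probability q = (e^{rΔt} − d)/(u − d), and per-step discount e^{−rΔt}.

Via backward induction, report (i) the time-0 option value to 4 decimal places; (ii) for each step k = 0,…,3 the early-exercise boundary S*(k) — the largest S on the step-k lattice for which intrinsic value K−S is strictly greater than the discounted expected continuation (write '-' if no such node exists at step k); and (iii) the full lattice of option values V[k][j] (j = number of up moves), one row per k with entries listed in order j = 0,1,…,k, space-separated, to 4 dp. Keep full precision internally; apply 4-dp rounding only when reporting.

Δt=0.49675, u=1.17598, d=0.85035, q=0.59201, disc=e^(-rΔt)=0.95866
k=4 terminal: V=max(K-S,0) → 89.5305 67.6917 37.4900 0.0000 0.0000
k=3: j=0 S=67.0658 intr=79.4942 cont=73.4347 V=79.4942[EX]; j=1 S=92.7479 intr=53.8121 cont=47.7526 V=53.8121[EX]; j=2 S=128.2646 intr=18.2954 cont=14.6633 V=18.2954[EX]; j=3 S=177.3819 intr=0.0000 cont=0.0000 V=0.0000[hold]  S*(3)=128.2646
k=2: j=0 S=78.8683 intr=67.6917 cont=61.6322 V=67.6917[EX]; j=1 S=109.0700 intr=37.4900 cont=31.4305 V=37.4900[EX]; j=2 S=150.8371 intr=0.0000 cont=7.1558 V=7.1558[hold]  S*(2)=109.0700
k=1: j=0 S=92.7479 intr=53.8121 cont=47.7526 V=53.8121[EX]; j=1 S=128.2646 intr=18.2954 cont=18.7244 V=18.7244[hold]  S*(1)=92.7479
k=0: j=0 S=109.0700 intr=37.4900 cont=31.6740 V=37.4900[EX]  S*(0)=109.0700

price = 37.4900
boundary = 109.0700 92.7479 109.0700 128.2646
tree:
37.4900
53.8121 18.7244
67.6917 37.4900 7.1558
79.4942 53.8121 18.2954 0.0000
89.5305 67.6917 37.4900 0.0000 0.0000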